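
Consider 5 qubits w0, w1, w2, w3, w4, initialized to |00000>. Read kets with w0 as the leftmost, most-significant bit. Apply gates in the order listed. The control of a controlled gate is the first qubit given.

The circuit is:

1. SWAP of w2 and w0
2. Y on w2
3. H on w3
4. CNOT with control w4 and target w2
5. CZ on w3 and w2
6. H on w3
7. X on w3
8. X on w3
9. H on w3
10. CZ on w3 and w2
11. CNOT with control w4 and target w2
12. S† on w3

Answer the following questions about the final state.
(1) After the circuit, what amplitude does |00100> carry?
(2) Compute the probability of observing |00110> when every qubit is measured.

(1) The final state's coefficient on |00100> equals sqrt(2)*I/2.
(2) The probability of measuring |00110> is 1/2.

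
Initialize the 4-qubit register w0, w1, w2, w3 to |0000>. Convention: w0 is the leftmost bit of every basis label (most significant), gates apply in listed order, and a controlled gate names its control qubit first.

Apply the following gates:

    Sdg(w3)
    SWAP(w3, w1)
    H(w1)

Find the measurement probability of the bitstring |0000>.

Outcome |0000> occurs with probability 1/2.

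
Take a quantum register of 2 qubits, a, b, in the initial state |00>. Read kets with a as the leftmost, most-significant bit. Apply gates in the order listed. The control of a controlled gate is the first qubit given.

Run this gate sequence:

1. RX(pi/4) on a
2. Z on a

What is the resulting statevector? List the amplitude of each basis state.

The resulting statevector has amplitude sqrt(sqrt(2) + 2)/2 on |00>, 0 on |01>, I*sqrt(2 - sqrt(2))/2 on |10>, 0 on |11>.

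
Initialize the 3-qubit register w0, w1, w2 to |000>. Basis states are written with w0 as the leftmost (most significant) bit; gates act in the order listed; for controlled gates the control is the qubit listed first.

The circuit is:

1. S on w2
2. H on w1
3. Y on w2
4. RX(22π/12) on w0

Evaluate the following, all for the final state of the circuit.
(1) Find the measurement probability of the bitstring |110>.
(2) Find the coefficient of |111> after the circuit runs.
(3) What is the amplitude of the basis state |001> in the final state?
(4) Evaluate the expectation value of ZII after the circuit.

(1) A full measurement returns |110> with probability 0.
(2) The amplitude on |111> is -1/4 + sqrt(3)/4.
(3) |001> carries amplitude I*(-sqrt(3) - 1)/4 in the final state.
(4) In the final state, ZII has expectation sqrt(3)/2.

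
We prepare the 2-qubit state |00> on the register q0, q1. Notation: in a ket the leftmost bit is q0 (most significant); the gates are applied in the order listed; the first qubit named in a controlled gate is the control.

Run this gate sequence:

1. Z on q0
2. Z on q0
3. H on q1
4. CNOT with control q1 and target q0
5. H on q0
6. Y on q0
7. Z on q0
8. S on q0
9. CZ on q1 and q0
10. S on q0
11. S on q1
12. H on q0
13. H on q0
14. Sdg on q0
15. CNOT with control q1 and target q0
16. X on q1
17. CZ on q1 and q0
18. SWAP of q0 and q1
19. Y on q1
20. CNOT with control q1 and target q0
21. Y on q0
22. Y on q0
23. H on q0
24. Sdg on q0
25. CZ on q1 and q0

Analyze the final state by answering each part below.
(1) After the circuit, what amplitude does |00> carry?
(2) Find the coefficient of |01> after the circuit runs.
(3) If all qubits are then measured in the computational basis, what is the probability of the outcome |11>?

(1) The amplitude on |00> is sqrt(2)*I/2.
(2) The amplitude on |01> is sqrt(2)/2.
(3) The probability of measuring |11> is 0.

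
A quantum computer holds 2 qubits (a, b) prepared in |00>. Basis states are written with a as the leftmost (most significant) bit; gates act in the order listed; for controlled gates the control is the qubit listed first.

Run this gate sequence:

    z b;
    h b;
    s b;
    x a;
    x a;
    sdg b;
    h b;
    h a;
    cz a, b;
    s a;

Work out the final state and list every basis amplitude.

The resulting statevector has amplitude sqrt(2)/2 on |00>, 0 on |01>, sqrt(2)*I/2 on |10>, 0 on |11>.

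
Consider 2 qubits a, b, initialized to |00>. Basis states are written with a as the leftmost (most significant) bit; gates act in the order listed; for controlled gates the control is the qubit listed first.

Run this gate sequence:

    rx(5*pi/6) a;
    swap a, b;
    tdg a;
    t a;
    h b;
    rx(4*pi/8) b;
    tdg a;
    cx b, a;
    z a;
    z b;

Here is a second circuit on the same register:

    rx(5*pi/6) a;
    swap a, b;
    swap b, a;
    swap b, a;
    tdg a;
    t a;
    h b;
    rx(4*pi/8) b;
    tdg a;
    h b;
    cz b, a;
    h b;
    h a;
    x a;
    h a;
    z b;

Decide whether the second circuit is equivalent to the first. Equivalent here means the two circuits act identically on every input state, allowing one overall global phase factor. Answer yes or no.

No — the two circuits implement different unitaries, even allowing a global phase.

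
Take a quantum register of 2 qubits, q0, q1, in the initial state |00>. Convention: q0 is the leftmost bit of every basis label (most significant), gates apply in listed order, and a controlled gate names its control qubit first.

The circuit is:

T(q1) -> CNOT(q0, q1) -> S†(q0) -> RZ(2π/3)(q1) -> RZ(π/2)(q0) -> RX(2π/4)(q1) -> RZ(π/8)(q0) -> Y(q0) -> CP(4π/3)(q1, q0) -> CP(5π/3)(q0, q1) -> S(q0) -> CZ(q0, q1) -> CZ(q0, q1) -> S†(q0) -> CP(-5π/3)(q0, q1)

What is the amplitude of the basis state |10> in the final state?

The amplitude on |10> is -sqrt(2)*exp(41*I*pi/48)/2.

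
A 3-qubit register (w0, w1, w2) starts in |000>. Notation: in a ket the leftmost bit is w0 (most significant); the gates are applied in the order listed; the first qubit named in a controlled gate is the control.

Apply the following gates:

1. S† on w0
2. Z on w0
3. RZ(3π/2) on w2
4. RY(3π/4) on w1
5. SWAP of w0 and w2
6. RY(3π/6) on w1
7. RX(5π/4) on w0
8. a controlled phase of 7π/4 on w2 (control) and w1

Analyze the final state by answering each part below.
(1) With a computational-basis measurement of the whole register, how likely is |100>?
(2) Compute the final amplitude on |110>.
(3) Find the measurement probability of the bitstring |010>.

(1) Outcome |100> occurs with probability 1/8.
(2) The amplitude on |110> is (sqrt(2) + 2)*exp(3*I*pi/4)/4.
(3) Outcome |010> occurs with probability 1/8.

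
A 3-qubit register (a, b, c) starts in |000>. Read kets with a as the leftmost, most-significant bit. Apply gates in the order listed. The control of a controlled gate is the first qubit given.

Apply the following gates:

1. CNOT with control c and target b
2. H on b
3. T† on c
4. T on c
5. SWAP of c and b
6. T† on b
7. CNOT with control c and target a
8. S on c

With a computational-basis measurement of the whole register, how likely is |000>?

A full measurement returns |000> with probability 1/2.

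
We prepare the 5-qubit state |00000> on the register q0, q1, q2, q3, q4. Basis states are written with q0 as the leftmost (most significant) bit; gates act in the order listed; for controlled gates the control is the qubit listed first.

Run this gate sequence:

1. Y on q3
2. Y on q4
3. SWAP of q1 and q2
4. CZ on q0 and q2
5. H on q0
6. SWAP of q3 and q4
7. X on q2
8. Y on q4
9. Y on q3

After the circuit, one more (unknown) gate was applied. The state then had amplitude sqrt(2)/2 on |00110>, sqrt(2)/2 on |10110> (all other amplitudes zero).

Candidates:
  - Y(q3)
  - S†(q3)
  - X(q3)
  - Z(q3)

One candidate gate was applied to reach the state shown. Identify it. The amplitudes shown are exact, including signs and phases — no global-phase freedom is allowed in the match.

The unique candidate consistent with the amplitudes is X(q3).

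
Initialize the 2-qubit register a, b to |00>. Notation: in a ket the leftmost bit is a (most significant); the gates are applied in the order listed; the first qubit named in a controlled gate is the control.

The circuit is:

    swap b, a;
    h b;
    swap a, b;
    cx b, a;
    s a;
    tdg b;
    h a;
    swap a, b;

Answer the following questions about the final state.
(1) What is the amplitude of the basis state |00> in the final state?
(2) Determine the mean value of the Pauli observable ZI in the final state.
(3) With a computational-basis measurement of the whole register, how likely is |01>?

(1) |00> carries amplitude 1/2 + I/2 in the final state.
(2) In the final state, ZI has expectation 1.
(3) The probability of measuring |01> is 1/2.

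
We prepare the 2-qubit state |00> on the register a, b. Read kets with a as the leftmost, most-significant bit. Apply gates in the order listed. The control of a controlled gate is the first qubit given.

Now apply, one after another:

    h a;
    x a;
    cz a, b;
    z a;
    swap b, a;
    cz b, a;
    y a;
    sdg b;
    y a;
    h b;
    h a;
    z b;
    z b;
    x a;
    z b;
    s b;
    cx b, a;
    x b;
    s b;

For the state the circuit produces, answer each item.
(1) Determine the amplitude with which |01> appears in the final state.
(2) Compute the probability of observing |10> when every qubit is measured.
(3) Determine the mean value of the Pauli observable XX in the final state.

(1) The final state's coefficient on |01> equals sqrt(2)*(-1 + I)/4.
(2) Outcome |10> occurs with probability 1/4.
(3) In the final state, XX has expectation 0.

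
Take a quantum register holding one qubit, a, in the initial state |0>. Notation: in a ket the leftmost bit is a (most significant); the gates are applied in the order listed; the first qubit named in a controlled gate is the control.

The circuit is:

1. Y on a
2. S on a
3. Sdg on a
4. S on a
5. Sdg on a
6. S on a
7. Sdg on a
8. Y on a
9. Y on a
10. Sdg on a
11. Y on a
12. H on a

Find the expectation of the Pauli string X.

In the final state, X has expectation 1. Key observation: steps 1-8 multiply out to the identity, so the circuit reduces to the remaining gates.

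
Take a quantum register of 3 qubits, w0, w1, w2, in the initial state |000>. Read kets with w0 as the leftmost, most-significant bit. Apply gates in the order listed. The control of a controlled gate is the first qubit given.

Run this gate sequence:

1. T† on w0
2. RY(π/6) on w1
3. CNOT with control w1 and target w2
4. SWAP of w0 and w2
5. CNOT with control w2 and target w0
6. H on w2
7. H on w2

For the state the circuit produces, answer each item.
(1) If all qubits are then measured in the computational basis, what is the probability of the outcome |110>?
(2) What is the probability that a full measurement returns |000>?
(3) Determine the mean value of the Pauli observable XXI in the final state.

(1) Outcome |110> occurs with probability 1/2 - sqrt(3)/4.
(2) The probability of measuring |000> is sqrt(3)/4 + 1/2.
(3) The expectation value of XXI is 1/2.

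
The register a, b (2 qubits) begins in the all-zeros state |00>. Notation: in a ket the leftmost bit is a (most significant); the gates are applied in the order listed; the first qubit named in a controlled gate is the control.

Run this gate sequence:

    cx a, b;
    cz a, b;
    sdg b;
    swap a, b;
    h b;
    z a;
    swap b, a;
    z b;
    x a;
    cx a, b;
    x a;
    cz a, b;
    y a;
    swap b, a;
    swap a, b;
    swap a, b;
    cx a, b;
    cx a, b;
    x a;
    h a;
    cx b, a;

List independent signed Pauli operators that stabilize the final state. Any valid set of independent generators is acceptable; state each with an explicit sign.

The stabilizer group can be generated by -XZ, -ZX, among other valid generating sets.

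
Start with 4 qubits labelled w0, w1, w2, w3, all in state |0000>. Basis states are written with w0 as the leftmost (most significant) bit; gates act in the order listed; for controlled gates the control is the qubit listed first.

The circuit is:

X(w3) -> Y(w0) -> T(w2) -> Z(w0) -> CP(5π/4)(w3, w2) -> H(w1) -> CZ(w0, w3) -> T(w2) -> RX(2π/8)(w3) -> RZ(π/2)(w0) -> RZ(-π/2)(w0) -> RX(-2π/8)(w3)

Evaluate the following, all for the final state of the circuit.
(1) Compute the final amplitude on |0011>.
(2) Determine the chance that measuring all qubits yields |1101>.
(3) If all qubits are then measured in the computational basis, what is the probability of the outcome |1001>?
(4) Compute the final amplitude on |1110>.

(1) The final state's coefficient on |0011> equals 0. Key observation: gates 9-12 undo each other exactly, leaving only the rest of the circuit to track.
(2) The probability of measuring |1101> is 1/2.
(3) A full measurement returns |1001> with probability 1/2.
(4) The final state's coefficient on |1110> equals 0.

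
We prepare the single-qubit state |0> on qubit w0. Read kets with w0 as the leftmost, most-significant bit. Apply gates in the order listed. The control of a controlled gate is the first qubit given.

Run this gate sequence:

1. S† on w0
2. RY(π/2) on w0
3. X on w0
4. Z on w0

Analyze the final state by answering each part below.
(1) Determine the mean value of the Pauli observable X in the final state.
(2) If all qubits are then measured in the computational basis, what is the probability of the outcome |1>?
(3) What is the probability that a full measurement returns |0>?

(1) In the final state, X has expectation -1.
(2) Outcome |1> occurs with probability 1/2.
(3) The probability of measuring |0> is 1/2.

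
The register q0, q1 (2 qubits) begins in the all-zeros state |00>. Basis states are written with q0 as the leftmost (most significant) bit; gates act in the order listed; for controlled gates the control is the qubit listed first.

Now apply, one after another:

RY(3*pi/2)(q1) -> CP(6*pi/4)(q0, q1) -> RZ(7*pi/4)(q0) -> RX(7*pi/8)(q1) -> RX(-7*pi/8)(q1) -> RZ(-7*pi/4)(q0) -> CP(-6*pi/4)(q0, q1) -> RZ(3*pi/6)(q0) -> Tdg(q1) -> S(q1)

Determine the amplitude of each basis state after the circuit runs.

The final amplitudes are sqrt(2)*exp(3*I*pi/4)/2 on |00>, sqrt(2)/2 on |01>, 0 on |10>, 0 on |11>. Key observation: gates 2-7 undo each other exactly, leaving only the rest of the circuit to track.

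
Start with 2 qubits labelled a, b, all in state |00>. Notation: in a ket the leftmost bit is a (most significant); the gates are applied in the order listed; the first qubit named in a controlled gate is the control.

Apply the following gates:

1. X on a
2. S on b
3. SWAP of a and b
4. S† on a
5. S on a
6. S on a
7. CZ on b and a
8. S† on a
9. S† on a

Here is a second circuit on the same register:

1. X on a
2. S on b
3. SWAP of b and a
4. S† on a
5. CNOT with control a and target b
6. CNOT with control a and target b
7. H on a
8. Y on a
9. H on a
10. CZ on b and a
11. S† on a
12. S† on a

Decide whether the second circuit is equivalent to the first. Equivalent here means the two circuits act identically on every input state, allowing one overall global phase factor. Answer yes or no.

No, they are not equivalent — no single phase factor reconciles the two unitaries.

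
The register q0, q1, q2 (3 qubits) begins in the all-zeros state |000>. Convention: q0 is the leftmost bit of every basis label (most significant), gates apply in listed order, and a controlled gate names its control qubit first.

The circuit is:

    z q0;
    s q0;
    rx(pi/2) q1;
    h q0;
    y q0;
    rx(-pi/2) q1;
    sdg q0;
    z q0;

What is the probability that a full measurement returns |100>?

A full measurement returns |100> with probability 1/2.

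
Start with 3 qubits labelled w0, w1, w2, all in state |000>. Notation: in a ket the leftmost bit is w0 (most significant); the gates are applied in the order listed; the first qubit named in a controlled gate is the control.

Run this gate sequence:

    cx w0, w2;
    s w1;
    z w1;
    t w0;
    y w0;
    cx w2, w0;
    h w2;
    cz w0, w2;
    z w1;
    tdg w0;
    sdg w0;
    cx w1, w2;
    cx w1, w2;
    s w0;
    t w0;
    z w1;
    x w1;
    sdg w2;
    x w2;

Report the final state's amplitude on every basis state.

After the circuit, the state carries amplitude -sqrt(2)/2 on |110>, sqrt(2)*I/2 on |111>, and 0 on every other basis state. Key observation: gates 9-16 undo each other exactly, leaving only the rest of the circuit to track.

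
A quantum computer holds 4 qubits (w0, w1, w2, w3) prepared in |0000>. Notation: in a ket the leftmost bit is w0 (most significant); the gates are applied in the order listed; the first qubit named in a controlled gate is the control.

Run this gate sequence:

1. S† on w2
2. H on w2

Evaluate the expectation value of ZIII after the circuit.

The expectation value of ZIII is 1.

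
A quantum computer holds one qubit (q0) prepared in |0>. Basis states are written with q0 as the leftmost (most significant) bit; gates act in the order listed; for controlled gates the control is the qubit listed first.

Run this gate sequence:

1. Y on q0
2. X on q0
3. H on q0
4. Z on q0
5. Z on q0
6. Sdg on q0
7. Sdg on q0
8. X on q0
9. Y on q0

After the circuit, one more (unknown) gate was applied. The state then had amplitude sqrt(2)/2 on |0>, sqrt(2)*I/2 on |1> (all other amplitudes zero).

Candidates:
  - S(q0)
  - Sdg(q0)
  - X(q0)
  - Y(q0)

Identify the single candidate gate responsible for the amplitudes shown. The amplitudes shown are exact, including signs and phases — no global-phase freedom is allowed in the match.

The unique candidate consistent with the amplitudes is S(q0).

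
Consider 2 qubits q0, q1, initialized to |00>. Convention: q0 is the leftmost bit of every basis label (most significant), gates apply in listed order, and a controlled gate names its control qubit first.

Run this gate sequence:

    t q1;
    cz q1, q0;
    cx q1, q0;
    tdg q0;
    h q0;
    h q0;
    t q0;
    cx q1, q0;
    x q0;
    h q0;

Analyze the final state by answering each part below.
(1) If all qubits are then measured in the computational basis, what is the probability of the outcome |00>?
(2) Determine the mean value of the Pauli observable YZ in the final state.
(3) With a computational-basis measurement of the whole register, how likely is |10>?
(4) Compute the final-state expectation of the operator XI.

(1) The probability of measuring |00> is 1/2. Key observation: steps 3-8 multiply out to the identity, so the circuit reduces to the remaining gates.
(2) The observable YZ averages to 0.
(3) Outcome |10> occurs with probability 1/2.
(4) In the final state, XI has expectation -1.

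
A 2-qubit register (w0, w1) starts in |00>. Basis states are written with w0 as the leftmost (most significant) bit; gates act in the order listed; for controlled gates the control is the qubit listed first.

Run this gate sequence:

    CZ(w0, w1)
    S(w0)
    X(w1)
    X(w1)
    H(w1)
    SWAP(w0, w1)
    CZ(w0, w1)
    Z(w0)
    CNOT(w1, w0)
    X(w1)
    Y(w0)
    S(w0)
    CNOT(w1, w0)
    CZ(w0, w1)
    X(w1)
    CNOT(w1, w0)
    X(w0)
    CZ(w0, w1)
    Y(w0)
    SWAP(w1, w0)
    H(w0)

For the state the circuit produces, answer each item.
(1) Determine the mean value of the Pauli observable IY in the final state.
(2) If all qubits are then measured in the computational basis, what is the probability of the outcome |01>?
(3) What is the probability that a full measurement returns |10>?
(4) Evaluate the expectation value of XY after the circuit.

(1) The expectation value of IY is -1.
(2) The probability of measuring |01> is 1/4.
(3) A full measurement returns |10> with probability 1/4.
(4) The observable XY averages to -1.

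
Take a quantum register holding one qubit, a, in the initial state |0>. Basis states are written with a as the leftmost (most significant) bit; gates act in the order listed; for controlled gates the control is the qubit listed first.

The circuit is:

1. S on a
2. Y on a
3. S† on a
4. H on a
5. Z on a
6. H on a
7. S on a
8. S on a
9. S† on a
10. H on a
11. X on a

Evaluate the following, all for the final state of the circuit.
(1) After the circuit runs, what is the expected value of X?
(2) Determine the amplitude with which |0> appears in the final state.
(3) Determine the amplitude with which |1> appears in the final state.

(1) The expectation value of X is 1.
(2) The amplitude on |0> is sqrt(2)/2.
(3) The final state's coefficient on |1> equals sqrt(2)/2.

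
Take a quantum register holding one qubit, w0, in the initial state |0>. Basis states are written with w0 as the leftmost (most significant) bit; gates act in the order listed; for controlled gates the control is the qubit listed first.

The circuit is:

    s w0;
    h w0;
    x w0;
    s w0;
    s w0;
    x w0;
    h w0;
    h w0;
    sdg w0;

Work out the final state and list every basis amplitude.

The resulting statevector has amplitude -sqrt(2)/2 on |0>, -sqrt(2)*I/2 on |1>.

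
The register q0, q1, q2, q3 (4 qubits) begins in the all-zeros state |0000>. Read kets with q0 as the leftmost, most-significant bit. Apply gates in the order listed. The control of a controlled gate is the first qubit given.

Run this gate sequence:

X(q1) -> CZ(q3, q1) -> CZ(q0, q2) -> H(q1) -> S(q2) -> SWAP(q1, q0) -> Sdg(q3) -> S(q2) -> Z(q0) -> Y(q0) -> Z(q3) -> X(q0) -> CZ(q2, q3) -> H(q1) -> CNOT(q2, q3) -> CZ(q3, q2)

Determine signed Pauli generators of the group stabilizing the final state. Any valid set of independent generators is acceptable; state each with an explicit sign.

One valid set of independent stabilizer generators is -XIII, +IXII, +IIZI, +IIIZ (any independent generating set of the same group is equally correct).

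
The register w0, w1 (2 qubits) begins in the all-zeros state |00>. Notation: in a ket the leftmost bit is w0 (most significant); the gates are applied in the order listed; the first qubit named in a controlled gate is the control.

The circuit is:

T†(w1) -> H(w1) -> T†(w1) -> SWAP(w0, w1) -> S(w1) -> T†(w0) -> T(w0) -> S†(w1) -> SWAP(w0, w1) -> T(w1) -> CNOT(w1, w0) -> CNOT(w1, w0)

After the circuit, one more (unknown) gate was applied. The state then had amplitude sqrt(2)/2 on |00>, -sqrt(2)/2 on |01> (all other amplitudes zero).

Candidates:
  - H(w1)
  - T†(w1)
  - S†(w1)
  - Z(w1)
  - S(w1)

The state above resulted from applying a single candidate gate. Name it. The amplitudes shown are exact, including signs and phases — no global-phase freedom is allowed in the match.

It was Z(w1) that produced the state shown. Key observation: the block from step 3 through step 10 cancels to the identity and can be dropped.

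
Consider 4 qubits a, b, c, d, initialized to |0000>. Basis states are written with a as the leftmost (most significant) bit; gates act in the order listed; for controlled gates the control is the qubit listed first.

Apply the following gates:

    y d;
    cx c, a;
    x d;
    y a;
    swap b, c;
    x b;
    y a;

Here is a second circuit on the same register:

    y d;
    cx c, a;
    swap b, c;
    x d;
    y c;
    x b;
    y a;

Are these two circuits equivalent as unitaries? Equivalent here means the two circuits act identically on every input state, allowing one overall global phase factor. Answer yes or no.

No, they are not equivalent — no single phase factor reconciles the two unitaries.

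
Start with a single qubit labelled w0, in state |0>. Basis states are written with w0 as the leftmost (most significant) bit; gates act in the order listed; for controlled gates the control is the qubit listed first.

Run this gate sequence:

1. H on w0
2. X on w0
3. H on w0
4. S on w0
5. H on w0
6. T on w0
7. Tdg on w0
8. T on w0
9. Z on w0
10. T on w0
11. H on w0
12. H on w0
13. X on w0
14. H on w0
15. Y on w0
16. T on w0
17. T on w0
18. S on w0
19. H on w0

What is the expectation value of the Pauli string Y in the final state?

The expectation value of Y is -1.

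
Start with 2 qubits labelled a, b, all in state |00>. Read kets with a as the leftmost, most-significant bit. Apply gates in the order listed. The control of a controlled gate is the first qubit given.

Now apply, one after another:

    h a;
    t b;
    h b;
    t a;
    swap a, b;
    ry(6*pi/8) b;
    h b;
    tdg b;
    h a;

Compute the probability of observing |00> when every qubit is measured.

Outcome |00> occurs with probability 1/4.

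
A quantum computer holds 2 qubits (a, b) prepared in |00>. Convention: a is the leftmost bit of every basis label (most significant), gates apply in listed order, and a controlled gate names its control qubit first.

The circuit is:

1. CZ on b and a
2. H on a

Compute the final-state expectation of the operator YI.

The observable YI averages to 0.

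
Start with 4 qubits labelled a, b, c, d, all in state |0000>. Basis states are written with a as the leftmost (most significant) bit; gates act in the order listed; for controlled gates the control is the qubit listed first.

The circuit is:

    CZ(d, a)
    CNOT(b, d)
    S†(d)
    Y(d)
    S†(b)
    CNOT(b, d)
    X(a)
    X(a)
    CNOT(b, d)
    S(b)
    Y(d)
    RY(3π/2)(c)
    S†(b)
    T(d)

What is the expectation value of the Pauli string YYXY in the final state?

The observable YYXY averages to 0. Key observation: steps 4-11 multiply out to the identity, so the circuit reduces to the remaining gates.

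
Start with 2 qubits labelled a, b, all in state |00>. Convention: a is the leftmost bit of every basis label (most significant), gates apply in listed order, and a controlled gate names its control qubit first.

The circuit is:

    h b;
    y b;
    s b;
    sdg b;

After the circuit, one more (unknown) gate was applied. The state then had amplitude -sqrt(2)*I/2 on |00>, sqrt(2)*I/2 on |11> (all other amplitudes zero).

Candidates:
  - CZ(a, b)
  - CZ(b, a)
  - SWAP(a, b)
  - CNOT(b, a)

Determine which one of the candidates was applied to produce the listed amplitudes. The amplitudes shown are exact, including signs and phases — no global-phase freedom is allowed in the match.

The applied gate was CNOT(b, a).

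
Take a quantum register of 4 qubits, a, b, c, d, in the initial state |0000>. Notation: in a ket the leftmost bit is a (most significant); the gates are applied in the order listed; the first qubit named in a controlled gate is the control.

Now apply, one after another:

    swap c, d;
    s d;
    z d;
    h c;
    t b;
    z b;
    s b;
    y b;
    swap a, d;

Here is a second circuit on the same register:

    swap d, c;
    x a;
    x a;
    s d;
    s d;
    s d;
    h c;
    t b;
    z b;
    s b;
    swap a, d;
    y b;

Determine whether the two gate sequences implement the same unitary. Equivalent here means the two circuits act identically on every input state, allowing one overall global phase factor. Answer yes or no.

Yes, they are equivalent — the unitaries differ by at most a global phase.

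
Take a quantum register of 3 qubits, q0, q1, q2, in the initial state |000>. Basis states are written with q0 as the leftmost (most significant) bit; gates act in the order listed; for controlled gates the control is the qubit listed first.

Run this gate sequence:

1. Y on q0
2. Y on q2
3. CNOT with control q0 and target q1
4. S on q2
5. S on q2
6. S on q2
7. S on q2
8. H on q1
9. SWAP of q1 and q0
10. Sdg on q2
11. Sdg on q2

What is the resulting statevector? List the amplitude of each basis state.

After the circuit, the state carries amplitude sqrt(2)/2 on |011>, -sqrt(2)/2 on |111>, and 0 on every other basis state.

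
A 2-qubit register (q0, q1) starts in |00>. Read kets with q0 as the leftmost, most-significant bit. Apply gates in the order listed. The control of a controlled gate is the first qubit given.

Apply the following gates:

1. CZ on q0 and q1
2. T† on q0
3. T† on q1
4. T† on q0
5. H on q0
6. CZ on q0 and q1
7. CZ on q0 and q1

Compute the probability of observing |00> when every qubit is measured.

The probability of measuring |00> is 1/2. Key observation: gates 6-7 undo each other exactly, leaving only the rest of the circuit to track.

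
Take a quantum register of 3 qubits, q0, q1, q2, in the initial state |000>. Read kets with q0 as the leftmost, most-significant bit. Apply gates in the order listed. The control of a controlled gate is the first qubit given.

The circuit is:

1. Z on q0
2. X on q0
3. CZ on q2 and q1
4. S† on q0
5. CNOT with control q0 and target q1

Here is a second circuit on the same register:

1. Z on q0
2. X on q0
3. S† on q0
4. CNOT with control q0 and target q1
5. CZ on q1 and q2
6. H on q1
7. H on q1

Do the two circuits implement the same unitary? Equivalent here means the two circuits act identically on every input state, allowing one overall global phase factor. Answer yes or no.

No, they are not equivalent — no single phase factor reconciles the two unitaries.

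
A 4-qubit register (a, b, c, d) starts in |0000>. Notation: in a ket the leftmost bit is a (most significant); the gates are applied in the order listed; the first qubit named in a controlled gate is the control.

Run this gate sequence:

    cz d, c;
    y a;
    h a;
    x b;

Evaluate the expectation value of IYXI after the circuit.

The observable IYXI averages to 0.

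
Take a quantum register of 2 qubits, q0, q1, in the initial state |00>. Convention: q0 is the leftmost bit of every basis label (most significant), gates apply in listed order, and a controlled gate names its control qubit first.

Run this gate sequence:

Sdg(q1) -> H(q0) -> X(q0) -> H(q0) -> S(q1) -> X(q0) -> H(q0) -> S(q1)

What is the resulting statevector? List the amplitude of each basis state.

After the circuit, the state carries amplitude sqrt(2)/2 on |00>, 0 on |01>, -sqrt(2)/2 on |10>, 0 on |11>.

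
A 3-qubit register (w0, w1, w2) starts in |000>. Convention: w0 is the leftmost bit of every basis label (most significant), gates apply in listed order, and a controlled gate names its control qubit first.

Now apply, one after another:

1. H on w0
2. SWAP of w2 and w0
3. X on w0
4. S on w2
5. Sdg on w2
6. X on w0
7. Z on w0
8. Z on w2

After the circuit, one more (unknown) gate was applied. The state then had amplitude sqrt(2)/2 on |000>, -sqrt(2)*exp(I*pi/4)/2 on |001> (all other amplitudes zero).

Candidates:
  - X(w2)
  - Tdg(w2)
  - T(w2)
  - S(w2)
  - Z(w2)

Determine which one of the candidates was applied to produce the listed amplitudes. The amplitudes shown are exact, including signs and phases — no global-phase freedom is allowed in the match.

It was T(w2) that produced the state shown.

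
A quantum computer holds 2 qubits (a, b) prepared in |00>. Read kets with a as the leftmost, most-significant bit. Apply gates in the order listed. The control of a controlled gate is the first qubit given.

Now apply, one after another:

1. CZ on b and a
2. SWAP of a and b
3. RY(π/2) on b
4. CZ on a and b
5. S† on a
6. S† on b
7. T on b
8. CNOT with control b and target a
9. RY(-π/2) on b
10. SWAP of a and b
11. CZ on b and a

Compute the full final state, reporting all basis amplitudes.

After the circuit, the state carries amplitude 1/2 on |00>, -exp(3*I*pi/4)/2 on |01>, -1/2 on |10>, exp(3*I*pi/4)/2 on |11>.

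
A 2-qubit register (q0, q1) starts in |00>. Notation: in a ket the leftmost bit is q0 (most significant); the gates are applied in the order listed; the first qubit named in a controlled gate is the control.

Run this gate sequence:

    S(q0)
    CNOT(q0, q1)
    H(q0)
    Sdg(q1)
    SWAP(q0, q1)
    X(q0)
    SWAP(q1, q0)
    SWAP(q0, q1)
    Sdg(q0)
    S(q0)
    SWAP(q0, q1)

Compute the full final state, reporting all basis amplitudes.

After the circuit, the state carries amplitude 0 on |00>, sqrt(2)/2 on |01>, 0 on |10>, sqrt(2)/2 on |11>. Key observation: the block from step 8 through step 11 cancels to the identity and can be dropped.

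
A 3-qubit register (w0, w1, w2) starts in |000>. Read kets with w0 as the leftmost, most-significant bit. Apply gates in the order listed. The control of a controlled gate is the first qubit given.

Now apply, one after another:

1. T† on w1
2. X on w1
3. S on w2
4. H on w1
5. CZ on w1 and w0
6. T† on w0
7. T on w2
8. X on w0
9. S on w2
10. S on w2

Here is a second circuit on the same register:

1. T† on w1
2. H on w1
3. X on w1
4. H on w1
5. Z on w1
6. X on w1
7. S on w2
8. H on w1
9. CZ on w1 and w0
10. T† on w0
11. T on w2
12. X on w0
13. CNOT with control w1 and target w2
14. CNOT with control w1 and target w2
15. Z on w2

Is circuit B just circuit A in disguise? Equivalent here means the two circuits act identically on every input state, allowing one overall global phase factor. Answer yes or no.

Yes: on every input state the two circuits agree up to one overall phase factor.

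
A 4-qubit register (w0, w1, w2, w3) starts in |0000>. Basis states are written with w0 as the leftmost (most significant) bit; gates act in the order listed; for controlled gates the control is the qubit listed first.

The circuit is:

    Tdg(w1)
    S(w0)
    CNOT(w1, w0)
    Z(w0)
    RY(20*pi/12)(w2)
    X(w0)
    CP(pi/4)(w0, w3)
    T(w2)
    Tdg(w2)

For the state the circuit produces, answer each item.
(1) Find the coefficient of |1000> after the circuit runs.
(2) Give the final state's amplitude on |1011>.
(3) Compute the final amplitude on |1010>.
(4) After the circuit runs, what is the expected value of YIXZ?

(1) |1000> carries amplitude -sqrt(3)/2 in the final state.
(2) The amplitude on |1011> is 0.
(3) |1010> carries amplitude 1/2 in the final state.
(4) In the final state, YIXZ has expectation 0.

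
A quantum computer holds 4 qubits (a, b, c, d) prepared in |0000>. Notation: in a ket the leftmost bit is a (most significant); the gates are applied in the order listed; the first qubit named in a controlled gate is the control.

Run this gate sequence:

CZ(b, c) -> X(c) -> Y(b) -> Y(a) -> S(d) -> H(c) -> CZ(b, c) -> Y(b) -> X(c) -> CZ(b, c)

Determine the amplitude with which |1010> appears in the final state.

|1010> carries amplitude sqrt(2)*I/2 in the final state.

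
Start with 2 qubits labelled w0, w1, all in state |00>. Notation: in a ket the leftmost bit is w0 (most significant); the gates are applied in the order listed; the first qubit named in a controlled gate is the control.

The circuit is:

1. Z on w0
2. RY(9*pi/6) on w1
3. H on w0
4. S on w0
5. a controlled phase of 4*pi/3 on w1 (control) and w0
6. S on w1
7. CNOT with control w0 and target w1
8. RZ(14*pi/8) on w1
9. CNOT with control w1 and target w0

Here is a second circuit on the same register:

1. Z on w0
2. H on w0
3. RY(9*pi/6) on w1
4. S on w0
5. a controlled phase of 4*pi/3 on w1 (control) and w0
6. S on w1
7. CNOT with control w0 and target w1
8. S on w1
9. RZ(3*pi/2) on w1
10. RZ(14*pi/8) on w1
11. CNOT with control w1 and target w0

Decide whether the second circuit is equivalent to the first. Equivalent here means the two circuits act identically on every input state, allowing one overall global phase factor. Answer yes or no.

Yes — the two circuits implement the same unitary up to a global phase.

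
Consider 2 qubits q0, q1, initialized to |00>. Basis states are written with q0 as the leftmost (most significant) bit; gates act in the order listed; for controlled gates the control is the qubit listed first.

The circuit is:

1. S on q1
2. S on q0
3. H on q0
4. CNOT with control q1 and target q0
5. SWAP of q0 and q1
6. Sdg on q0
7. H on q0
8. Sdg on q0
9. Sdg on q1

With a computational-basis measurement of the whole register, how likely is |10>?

Outcome |10> occurs with probability 1/4.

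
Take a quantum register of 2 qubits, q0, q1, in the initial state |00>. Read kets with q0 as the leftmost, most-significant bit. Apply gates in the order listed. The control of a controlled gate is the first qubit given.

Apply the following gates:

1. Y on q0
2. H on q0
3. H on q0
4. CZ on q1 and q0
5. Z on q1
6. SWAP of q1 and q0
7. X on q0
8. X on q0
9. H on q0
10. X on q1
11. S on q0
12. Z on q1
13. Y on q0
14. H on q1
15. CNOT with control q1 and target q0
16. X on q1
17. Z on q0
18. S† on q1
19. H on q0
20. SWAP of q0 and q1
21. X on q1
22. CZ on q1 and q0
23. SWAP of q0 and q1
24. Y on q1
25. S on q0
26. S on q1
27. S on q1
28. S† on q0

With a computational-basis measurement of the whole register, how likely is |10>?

Outcome |10> occurs with probability 1/4. Key observation: gates 7-8 undo each other exactly, leaving only the rest of the circuit to track.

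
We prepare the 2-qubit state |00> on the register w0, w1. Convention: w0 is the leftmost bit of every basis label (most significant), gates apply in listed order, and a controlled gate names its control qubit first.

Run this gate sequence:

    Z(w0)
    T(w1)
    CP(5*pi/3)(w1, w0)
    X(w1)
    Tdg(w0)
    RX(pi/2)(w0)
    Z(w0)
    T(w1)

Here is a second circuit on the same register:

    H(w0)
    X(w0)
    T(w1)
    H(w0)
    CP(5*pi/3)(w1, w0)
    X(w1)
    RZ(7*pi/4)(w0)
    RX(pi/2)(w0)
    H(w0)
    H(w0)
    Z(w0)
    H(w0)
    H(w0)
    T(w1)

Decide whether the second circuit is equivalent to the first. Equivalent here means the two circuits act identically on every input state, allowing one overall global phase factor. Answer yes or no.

Yes: on every input state the two circuits agree up to one overall phase factor.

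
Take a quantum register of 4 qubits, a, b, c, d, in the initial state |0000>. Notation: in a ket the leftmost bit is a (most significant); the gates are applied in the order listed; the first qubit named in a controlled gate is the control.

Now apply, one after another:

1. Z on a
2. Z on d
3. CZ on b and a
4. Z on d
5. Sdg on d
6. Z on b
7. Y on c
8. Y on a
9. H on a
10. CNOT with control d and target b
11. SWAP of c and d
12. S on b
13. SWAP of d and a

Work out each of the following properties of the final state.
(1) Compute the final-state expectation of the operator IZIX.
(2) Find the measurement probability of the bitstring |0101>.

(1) The observable IZIX averages to -1.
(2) The probability of measuring |0101> is 0.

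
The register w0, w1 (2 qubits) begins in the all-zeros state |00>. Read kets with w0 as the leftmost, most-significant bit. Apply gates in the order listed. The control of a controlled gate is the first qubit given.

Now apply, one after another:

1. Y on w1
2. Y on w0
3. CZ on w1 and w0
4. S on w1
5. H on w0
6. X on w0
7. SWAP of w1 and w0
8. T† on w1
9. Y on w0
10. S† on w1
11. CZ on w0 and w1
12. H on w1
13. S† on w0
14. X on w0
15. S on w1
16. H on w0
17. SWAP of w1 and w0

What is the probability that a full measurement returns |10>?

A full measurement returns |10> with probability 1/4 - sqrt(2)/8.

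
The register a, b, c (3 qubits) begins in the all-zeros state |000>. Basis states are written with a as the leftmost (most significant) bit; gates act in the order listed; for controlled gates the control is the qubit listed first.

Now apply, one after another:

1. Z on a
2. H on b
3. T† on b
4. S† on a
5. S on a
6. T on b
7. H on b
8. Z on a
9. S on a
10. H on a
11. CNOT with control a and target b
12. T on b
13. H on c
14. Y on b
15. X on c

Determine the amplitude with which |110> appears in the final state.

The amplitude on |110> is 0. Key observation: the block from step 1 through step 8 cancels to the identity and can be dropped.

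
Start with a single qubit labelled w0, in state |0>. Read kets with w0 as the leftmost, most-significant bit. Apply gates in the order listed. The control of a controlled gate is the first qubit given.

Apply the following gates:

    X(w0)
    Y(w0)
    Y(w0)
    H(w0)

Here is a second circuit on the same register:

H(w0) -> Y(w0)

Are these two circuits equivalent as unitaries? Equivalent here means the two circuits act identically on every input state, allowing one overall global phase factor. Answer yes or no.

No — the two circuits implement different unitaries, even allowing a global phase.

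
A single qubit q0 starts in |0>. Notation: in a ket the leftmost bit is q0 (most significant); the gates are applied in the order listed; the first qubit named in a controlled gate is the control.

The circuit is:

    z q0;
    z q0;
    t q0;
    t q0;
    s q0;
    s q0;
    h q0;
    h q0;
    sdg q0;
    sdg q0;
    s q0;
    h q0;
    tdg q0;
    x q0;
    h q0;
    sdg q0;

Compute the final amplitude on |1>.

The amplitude on |1> is -exp(I*pi/4)/2 + I/2.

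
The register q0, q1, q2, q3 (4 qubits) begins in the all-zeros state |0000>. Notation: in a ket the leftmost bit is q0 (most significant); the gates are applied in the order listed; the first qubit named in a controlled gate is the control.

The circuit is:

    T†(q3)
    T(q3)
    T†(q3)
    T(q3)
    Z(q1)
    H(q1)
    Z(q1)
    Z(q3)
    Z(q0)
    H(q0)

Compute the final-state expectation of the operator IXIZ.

The expectation value of IXIZ is -1. Key observation: the block from step 1 through step 4 cancels to the identity and can be dropped.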